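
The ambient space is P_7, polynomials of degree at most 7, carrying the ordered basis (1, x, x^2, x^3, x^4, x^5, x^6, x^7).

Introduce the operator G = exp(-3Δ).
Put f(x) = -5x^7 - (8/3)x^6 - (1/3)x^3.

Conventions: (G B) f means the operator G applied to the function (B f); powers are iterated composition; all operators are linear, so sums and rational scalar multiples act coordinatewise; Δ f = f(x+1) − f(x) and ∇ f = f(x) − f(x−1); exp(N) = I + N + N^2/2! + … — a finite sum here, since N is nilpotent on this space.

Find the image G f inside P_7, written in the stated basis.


order-1 term: 105x^6 + 363x^5 + 645x^4 + 685x^3 + 438x^2 + 156x + 24
order-2 term: -945x^5 - 5085x^4 - 12465x^3 - 16695x^2 - 11934x - 3588
order-3 term: 4725x^4 + 29790x^3 + 77355x^2 + 95850x + 47124
order-4 term: -14175x^3 - 88290x^2 - 197235x - 155790
order-5 term: 25515x^2 + 131463x + 179820
order-6 term: -25515x - 78489
order-7 term: 10935
the series for exp(-3Δ) f terminates at order 7
exp(-3Δ) f = -5x^7 + (307/3)x^6 - 582x^5 + 285x^4 + (11504/3)x^3 - 1677x^2 - 7215x + 36

the result is g(x) = -5x^7 + (307/3)x^6 - 582x^5 + 285x^4 + (11504/3)x^3 - 1677x^2 - 7215x + 36


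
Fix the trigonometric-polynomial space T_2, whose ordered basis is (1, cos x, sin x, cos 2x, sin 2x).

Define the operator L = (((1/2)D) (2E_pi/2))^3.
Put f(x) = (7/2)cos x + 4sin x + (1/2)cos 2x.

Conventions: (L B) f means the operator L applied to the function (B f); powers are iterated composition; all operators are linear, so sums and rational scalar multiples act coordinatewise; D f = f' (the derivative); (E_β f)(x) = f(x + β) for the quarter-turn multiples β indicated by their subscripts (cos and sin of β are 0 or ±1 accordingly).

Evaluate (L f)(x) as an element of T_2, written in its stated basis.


the image equals g(x) = -(7/2)cos x - 4sin x - 4sin 2x

E_pi/2 f = 4cos x - (7/2)sin x - (1/2)cos 2x
(2E_pi/2) f = 8cos x - 7sin x - cos 2x
D (2E_pi/2) f = -7cos x - 8sin x + 2sin 2x
((1/2)D) (2E_pi/2) f = -(7/2)cos x - 4sin x + sin 2x
E_pi/2 (((1/2)D) (2E_pi/2)) f = -4cos x + (7/2)sin x - sin 2x
(2E_pi/2) (((1/2)D) (2E_pi/2)) f = -8cos x + 7sin x - 2sin 2x
D (2E_pi/2) (((1/2)D) (2E_pi/2)) f = 7cos x + 8sin x - 4cos 2x
((1/2)D) (2E_pi/2) (((1/2)D) (2E_pi/2)) f = (7/2)cos x + 4sin x - 2cos 2x
E_pi/2 (((1/2)D) (2E_pi/2)) (((1/2)D) (2E_pi/2)) f = 4cos x - (7/2)sin x + 2cos 2x
(2E_pi/2) (((1/2)D) (2E_pi/2)) (((1/2)D) (2E_pi/2)) f = 8cos x - 7sin x + 4cos 2x
D (2E_pi/2) (((1/2)D) (2E_pi/2)) (((1/2)D) (2E_pi/2)) f = -7cos x - 8sin x - 8sin 2x
((1/2)D) (2E_pi/2) (((1/2)D) (2E_pi/2)) (((1/2)D) (2E_pi/2)) f = -(7/2)cos x - 4sin x - 4sin 2x


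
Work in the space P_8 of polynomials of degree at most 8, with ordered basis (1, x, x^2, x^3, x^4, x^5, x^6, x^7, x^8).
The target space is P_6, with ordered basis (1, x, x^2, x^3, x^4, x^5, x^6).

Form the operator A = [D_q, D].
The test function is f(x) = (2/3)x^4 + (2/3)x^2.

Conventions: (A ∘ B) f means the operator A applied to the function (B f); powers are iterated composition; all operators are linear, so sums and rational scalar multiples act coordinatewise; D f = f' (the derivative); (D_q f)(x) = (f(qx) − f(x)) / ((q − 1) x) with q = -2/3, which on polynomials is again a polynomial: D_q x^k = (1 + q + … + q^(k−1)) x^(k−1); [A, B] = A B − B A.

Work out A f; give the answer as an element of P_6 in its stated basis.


g(x) = (10/9)x^2 + 10/9

D f = (8/3)x^3 + (4/3)x
D_q D f = (56/27)x^2 + 4/3
D_q f = (26/81)x^3 + (2/9)x
D D_q f = (26/27)x^2 + 2/9
[D_q, D] f = (10/9)x^2 + 10/9


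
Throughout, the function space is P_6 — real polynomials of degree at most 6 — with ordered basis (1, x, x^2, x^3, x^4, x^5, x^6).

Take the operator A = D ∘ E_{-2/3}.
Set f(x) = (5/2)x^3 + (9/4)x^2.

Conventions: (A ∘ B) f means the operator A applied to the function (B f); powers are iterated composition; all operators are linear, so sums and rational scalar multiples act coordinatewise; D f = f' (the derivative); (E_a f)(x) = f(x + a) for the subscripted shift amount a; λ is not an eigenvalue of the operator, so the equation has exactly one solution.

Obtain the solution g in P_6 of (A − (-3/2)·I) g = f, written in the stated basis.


g(x) = (5/3)x^3 - (11/6)x^2 + (62/9)x - 208/27

write g with unknown coordinates in the stated basis and equate coefficients in (A − (-3/2)·I) g = f
solving from the highest basis element down gives g = (5/3)x^3 - (11/6)x^2 + (62/9)x - 208/27
check: A g = 5x^2 - (31/3)x + 104/9
so A g − (-3/2)·g = (5/2)x^3 + (9/4)x^2 = f ✓


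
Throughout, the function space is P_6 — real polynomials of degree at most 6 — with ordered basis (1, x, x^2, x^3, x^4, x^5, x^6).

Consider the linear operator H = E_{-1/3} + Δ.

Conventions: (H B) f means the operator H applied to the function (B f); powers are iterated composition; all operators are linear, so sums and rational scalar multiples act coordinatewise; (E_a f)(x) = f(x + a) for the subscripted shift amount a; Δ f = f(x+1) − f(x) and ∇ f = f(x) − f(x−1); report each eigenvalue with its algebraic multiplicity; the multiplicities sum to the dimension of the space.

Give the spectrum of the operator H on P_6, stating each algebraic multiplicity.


image of 1: 1
image of x: x + 2/3
image of x^2: x^2 + (4/3)x + 10/9
image of x^3: x^3 + 2x^2 + (10/3)x + 26/27
image of x^4: x^4 + (8/3)x^3 + (20/3)x^2 + (104/27)x + 82/81
image of x^5: x^5 + (10/3)x^4 + (100/9)x^3 + (260/27)x^2 + (410/81)x + 242/243
image of x^6: x^6 + 4x^5 + (50/3)x^4 + (520/27)x^3 + (410/27)x^2 + (484/81)x + 730/729
the matrix is upper triangular; its diagonal is (1, 1, 1, 1, 1, 1, 1)
for a triangular matrix the eigenvalues are the diagonal entries, with algebraic multiplicity their repetition count

λ = 1 (multiplicity 7)


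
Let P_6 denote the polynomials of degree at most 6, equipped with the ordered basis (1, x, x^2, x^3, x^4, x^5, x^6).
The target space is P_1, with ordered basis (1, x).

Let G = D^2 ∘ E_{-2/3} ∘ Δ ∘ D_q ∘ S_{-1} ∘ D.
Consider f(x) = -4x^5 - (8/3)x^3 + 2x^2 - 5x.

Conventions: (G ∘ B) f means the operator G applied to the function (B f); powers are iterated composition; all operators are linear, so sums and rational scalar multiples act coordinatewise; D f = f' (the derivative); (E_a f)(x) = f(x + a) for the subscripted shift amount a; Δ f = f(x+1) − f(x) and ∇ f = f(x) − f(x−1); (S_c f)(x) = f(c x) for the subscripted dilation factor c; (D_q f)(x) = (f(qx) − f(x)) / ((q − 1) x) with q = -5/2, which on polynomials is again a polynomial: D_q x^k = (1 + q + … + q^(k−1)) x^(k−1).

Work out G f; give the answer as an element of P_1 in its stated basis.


D f = -20x^4 - 8x^2 + 4x - 5
S_{-1} D f = -20x^4 - 8x^2 - 4x - 5
D_q S_{-1} D f = (435/2)x^3 + 12x - 4
Δ (D_q ∘ S_{-1} ∘ D) f = (1305/2)x^2 + (1305/2)x + 459/2
E_{-2/3} Δ (D_q ∘ S_{-1} ∘ D) f = (1305/2)x^2 - (435/2)x + 169/2
D (E_{-2/3} ∘ Δ) (D_q ∘ S_{-1} ∘ D) f = 1305x - 435/2
D D (E_{-2/3} ∘ Δ) (D_q ∘ S_{-1} ∘ D) f = 1305

g(x) = 1305


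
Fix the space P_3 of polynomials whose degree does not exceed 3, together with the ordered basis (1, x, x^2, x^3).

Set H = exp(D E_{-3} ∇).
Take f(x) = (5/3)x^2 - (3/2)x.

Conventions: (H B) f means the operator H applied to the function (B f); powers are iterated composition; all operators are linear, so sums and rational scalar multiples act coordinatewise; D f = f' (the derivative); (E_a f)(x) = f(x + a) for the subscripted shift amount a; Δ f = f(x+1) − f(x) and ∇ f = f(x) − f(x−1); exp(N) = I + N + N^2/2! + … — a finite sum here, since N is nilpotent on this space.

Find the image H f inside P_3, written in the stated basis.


order-1 term: 10/3
the series for exp(D E_{-3} ∇) f terminates at order 1
exp(D E_{-3} ∇) f = (5/3)x^2 - (3/2)x + 10/3

the result is g(x) = (5/3)x^2 - (3/2)x + 10/3


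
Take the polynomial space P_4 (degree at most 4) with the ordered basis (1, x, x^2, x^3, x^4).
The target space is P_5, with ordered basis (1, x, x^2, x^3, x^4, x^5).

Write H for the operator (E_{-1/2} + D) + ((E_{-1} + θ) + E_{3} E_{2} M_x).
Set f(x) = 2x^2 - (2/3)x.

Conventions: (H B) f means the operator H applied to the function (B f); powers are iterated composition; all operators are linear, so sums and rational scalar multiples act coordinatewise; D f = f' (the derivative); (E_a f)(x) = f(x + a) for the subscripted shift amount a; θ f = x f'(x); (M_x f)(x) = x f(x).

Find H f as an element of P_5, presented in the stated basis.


the image equals g(x) = 2x^3 + (112/3)x^2 + (418/3)x + 1417/6

E_{-1/2} f = 2x^2 - (8/3)x + 5/6
D f = 4x - 2/3
(E_{-1/2} + D) f = 2x^2 + (4/3)x + 1/6
E_{-1} f = 2x^2 - (14/3)x + 8/3
θ f = 4x^2 - (2/3)x
(E_{-1} + θ) f = 6x^2 - (16/3)x + 8/3
M_x f = 2x^3 - (2/3)x^2
E_{2} M_x f = 2x^3 + (34/3)x^2 + (64/3)x + 40/3
E_{3} E_{2} M_x f = 2x^3 + (88/3)x^2 + (430/3)x + 700/3
((E_{-1} + θ) + E_{3} E_{2} M_x) f = 2x^3 + (106/3)x^2 + 138x + 236
((E_{-1/2} + D) + ((E_{-1} + θ) + E_{3} E_{2} M_x)) f = 2x^3 + (112/3)x^2 + (418/3)x + 1417/6


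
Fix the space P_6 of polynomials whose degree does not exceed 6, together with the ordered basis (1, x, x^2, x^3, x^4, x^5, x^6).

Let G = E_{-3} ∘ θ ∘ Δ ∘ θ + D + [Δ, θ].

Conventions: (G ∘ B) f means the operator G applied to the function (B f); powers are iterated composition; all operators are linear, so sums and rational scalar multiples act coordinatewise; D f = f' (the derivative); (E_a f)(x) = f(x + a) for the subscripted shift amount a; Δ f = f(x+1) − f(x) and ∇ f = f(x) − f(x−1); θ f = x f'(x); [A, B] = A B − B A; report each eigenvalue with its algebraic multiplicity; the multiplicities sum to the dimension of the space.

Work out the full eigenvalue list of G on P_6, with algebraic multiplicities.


image of 1: 0
image of x: 2
image of x^2: 8x - 10
image of x^3: 24x^2 - 93x + 138
image of x^4: 56x^3 - 372x^2 + 1036x - 908
image of x^5: 110x^4 - 1030x^3 + 4180x^2 - 7305x + 4880
image of x^6: 192x^5 - 2310x^4 + 12300x^3 - 32160x^2 + 42726x - 22782
the matrix is upper triangular; its diagonal is (0, 0, 0, 0, 0, 0, 0)
for a triangular matrix the eigenvalues are the diagonal entries, with algebraic multiplicity their repetition count

λ = 0 (multiplicity 7)


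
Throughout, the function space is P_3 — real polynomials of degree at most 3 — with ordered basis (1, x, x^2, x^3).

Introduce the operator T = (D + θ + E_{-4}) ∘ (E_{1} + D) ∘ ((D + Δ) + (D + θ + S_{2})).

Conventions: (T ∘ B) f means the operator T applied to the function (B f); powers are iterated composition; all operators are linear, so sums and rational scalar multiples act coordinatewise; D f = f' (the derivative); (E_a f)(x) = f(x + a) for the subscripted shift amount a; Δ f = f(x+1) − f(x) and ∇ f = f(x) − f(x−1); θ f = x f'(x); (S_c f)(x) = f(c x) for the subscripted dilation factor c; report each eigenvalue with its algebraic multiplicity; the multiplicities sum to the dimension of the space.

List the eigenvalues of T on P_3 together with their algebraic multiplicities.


λ = 1 (multiplicity 1), λ = 6 (multiplicity 1), λ = 18 (multiplicity 1), λ = 44 (multiplicity 1)

image of 1: 1
image of x: 6x
image of x^2: 18x^2 + 24x + 25
image of x^3: 44x^3 + 126x^2 + 222x + 307
the matrix is upper triangular; its diagonal is (1, 6, 18, 44)
for a triangular matrix the eigenvalues are the diagonal entries, with algebraic multiplicity their repetition count


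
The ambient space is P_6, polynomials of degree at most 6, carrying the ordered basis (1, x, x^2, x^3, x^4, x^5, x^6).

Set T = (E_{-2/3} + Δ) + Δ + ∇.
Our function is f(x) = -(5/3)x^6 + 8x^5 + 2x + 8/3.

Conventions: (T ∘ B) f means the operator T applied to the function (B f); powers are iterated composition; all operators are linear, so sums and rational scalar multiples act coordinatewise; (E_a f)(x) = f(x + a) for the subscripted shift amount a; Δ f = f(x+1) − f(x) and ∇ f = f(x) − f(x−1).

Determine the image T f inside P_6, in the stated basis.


the image equals g(x) = -(5/3)x^6 - (46/3)x^5 + (515/9)x^4 + (2060/81)x^3 + (15095/81)x^2 + (5156/243)x + 62257/2187

E_{-2/3} f = -(5/3)x^6 + (44/3)x^5 - (340/9)x^4 + (3680/81)x^3 - (2320/81)x^2 + (2726/243)x + 292/2187
Δ f = -10x^5 + 15x^4 + (140/3)x^3 + 55x^2 + 30x + 25/3
(E_{-2/3} + Δ) f = -(5/3)x^6 + (14/3)x^5 - (205/9)x^4 + (7460/81)x^3 + (2135/81)x^2 + (10016/243)x + 18517/2187
Δ f = -10x^5 + 15x^4 + (140/3)x^3 + 55x^2 + 30x + 25/3
∇ f = -10x^5 + 65x^4 - (340/3)x^3 + 105x^2 - 50x + 35/3
((E_{-2/3} + Δ) + Δ + ∇) f = -(5/3)x^6 - (46/3)x^5 + (515/9)x^4 + (2060/81)x^3 + (15095/81)x^2 + (5156/243)x + 62257/2187


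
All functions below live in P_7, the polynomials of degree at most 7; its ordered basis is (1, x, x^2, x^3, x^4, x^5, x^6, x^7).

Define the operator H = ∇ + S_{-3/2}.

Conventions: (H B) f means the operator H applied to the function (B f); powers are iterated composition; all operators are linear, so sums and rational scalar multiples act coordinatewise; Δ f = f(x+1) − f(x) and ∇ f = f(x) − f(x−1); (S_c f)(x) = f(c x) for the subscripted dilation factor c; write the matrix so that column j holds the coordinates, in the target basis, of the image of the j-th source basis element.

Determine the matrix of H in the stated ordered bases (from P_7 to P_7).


image of 1: 1
image of x: -(3/2)x + 1
image of x^2: (9/4)x^2 + 2x - 1
image of x^3: -(27/8)x^3 + 3x^2 - 3x + 1
image of x^4: (81/16)x^4 + 4x^3 - 6x^2 + 4x - 1
image of x^5: -(243/32)x^5 + 5x^4 - 10x^3 + 10x^2 - 5x + 1
image of x^6: (729/64)x^6 + 6x^5 - 15x^4 + 20x^3 - 15x^2 + 6x - 1
image of x^7: -(2187/128)x^7 + 7x^6 - 21x^5 + 35x^4 - 35x^3 + 21x^2 - 7x + 1
each image's coordinates form column j of the matrix

the matrix is [[1, 1, -1, 1, -1, 1, -1, 1]; [0, -3/2, 2, -3, 4, -5, 6, -7]; [0, 0, 9/4, 3, -6, 10, -15, 21]; [0, 0, 0, -27/8, 4, -10, 20, -35]; [0, 0, 0, 0, 81/16, 5, -15, 35]; [0, 0, 0, 0, 0, -243/32, 6, -21]; [0, 0, 0, 0, 0, 0, 729/64, 7]; [0, 0, 0, 0, 0, 0, 0, -2187/128]] (rows listed top to bottom)


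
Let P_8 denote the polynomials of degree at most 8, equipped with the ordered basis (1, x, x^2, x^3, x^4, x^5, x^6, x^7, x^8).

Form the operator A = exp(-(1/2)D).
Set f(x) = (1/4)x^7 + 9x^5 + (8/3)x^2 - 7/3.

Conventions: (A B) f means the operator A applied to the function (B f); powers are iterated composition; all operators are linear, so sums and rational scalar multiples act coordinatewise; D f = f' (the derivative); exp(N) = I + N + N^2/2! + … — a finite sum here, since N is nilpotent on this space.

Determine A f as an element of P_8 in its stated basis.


g(x) = (1/4)x^7 - (7/8)x^6 + (165/16)x^5 - (755/32)x^4 + (1475/64)x^3 - (3359/384)x^2 + (133/768)x - 2995/1536

order-1 term: -(7/8)x^6 - (45/2)x^4 - (8/3)x
order-2 term: (21/16)x^5 + (45/2)x^3 + 2/3
order-3 term: -(35/32)x^4 - (45/4)x^2
order-4 term: (35/64)x^3 + (45/16)x
order-5 term: -(21/128)x^2 - 9/32
order-6 term: (7/256)x
order-7 term: -1/512
the series for exp(-(1/2)D) f terminates at order 7
exp(-(1/2)D) f = (1/4)x^7 - (7/8)x^6 + (165/16)x^5 - (755/32)x^4 + (1475/64)x^3 - (3359/384)x^2 + (133/768)x - 2995/1536


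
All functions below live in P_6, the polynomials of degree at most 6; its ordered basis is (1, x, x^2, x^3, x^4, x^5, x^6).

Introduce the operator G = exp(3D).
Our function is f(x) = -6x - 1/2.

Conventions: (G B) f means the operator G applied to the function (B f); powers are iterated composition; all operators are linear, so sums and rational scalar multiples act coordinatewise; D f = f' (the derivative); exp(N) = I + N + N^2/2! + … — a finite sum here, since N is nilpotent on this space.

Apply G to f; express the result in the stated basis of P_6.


g(x) = -6x - 37/2

order-1 term: -18
the series for exp(3D) f terminates at order 1
exp(3D) f = -6x - 37/2


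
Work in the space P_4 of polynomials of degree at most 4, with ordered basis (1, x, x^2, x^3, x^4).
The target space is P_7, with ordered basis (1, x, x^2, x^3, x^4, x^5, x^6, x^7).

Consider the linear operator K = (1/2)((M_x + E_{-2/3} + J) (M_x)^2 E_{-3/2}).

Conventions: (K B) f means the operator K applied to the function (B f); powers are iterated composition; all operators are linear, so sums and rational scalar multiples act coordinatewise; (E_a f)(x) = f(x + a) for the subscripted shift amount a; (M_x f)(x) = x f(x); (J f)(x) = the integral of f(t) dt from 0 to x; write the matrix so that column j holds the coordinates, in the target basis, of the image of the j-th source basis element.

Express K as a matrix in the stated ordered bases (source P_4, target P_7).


the matrix is [[2/9, -13/27, 169/162, -2197/972, 28561/5832]; [-2/3, 5/3, -221/54, 3211/324, -15379/648]; [1/2, -7/4, 131/24, -6877/432, 38363/864]; [2/3, -1/2, -4/3, 673/72, -8137/216]; [0, 5/8, -11/8, 29/96, 559/48]; [0, 0, 3/5, -11/5, 31/10]; [0, 0, 0, 7/12, -3]; [0, 0, 0, 0, 4/7]] (rows listed top to bottom)

image of 1: (2/3)x^3 + (1/2)x^2 - (2/3)x + 2/9
image of x: (5/8)x^4 - (1/2)x^3 - (7/4)x^2 + (5/3)x - 13/27
image of x^2: (3/5)x^5 - (11/8)x^4 - (4/3)x^3 + (131/24)x^2 - (221/54)x + 169/162
image of x^3: (7/12)x^6 - (11/5)x^5 + (29/96)x^4 + (673/72)x^3 - (6877/432)x^2 + (3211/324)x - 2197/972
image of x^4: (4/7)x^7 - 3x^6 + (31/10)x^5 + (559/48)x^4 - (8137/216)x^3 + (38363/864)x^2 - (15379/648)x + 28561/5832
each image's coordinates form column j of the matrix


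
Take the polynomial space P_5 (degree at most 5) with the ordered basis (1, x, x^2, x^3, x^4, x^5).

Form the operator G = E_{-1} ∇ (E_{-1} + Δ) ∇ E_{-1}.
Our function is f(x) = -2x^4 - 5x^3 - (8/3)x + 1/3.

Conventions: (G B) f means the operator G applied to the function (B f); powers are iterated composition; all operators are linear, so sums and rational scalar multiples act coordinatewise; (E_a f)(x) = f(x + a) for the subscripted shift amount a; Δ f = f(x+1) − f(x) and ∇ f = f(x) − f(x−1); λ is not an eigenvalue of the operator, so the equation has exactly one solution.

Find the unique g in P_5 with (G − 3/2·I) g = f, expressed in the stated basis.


the result is g(x) = (4/3)x^4 + (10/3)x^3 + (32/3)x^2 - (440/9)x + 838/9

write g with unknown coordinates in the stated basis and equate coefficients in (G − 3/2·I) g = f
solving from the highest basis element down gives g = (4/3)x^4 + (10/3)x^3 + (32/3)x^2 - (440/9)x + 838/9
check: G g = 16x^2 - 76x + 140
so G g − 3/2·g = -2x^4 - 5x^3 - (8/3)x + 1/3 = f ✓


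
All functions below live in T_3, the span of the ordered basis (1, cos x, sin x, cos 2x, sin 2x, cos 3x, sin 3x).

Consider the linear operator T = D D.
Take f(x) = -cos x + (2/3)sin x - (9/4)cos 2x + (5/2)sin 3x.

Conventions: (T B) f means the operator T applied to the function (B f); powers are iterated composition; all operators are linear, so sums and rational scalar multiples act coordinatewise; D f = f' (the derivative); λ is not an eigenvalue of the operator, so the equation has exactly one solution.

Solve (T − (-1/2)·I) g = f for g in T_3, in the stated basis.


g(x) = 2cos x - (4/3)sin x + (9/14)cos 2x - (5/17)sin 3x

write g with unknown coordinates in the stated basis and equate coefficients in (T − (-1/2)·I) g = f
solving from the highest basis element down gives g = 2cos x - (4/3)sin x + (9/14)cos 2x - (5/17)sin 3x
check: T g = -2cos x + (4/3)sin x - (18/7)cos 2x + (45/17)sin 3x
so T g − (-1/2)·g = -cos x + (2/3)sin x - (9/4)cos 2x + (5/2)sin 3x = f ✓


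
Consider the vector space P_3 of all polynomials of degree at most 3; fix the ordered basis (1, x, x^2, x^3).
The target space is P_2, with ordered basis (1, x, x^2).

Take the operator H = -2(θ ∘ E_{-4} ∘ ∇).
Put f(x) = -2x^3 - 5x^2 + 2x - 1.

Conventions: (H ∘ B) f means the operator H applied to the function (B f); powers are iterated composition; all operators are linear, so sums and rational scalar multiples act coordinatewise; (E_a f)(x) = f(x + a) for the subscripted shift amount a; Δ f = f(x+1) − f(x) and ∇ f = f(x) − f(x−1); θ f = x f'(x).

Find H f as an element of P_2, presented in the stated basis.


∇ f = -6x^2 - 4x + 5
E_{-4} ∇ f = -6x^2 + 44x - 75
θ E_{-4} ∇ f = -12x^2 + 44x
(-2(θ ∘ E_{-4} ∘ ∇)) f = 24x^2 - 88x

the image equals g(x) = 24x^2 - 88x


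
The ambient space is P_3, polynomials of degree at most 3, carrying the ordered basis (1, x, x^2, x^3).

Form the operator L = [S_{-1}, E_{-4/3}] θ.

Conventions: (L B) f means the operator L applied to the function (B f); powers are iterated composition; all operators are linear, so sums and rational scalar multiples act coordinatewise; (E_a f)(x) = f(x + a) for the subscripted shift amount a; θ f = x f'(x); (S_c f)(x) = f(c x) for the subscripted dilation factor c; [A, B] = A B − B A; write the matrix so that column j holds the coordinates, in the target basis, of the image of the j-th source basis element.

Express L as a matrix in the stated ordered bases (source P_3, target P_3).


the matrix is [[0, -8/3, 0, -128/9]; [0, 0, 32/3, 0]; [0, 0, 0, -24]; [0, 0, 0, 0]] (rows listed top to bottom)

image of 1: 0
image of x: -8/3
image of x^2: (32/3)x
image of x^3: -24x^2 - 128/9
each image's coordinates form column j of the matrix


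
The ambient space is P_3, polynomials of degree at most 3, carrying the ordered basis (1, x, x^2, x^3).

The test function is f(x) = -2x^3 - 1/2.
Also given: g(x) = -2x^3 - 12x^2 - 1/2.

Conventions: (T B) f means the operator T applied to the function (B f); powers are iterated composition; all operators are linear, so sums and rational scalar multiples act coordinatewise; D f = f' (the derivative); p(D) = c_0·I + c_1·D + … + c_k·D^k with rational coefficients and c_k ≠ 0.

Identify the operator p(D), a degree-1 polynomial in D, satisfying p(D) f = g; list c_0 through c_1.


D^0 f = -2x^3 - 1/2
D^1 f = -6x^2
matching coefficients of g against c_0 f + c_1 Df + … from the top degree down determines the c_i
solution: c_0 = 1, c_1 = 2

p(D) = I + 2·D, i.e. c_0 = 1, c_1 = 2


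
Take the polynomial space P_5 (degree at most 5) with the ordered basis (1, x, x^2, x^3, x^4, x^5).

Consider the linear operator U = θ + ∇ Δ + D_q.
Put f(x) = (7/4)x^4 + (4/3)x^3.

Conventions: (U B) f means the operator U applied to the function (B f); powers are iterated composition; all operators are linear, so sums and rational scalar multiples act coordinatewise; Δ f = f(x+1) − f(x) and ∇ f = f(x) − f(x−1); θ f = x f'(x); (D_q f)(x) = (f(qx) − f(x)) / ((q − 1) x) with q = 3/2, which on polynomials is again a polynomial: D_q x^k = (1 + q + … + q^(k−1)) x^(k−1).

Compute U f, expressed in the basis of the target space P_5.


the image equals g(x) = 7x^4 + (583/32)x^3 + (82/3)x^2 + 8x + 7/2

θ f = 7x^4 + 4x^3
Δ f = 7x^3 + (29/2)x^2 + 11x + 37/12
∇ Δ f = 21x^2 + 8x + 7/2
D_q f = (455/32)x^3 + (19/3)x^2
(θ + ∇ Δ + D_q) f = 7x^4 + (583/32)x^3 + (82/3)x^2 + 8x + 7/2


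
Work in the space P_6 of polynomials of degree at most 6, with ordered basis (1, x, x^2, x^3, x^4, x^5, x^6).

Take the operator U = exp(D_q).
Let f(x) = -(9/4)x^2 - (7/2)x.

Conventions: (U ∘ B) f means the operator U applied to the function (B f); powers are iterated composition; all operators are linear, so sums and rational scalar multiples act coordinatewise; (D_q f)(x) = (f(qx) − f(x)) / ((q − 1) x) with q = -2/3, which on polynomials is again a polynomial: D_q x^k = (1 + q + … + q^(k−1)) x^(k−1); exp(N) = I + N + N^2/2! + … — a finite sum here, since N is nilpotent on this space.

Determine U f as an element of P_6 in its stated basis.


order-1 term: -(3/4)x - 7/2
order-2 term: -3/8
the series for exp(D_q) f terminates at order 2
exp(D_q) f = -(9/4)x^2 - (17/4)x - 31/8

the image equals g(x) = -(9/4)x^2 - (17/4)x - 31/8


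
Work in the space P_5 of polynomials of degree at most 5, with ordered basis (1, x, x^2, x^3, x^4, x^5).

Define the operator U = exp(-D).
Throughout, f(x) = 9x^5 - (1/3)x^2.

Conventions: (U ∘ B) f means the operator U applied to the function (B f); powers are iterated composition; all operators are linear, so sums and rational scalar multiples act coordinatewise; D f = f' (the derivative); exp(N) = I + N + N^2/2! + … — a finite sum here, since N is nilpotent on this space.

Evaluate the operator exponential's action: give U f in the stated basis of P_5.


order-1 term: -45x^4 + (2/3)x
order-2 term: 90x^3 - 1/3
order-3 term: -90x^2
order-4 term: 45x
order-5 term: -9
the series for exp(-D) f terminates at order 5
exp(-D) f = 9x^5 - 45x^4 + 90x^3 - (271/3)x^2 + (137/3)x - 28/3

g(x) = 9x^5 - 45x^4 + 90x^3 - (271/3)x^2 + (137/3)x - 28/3


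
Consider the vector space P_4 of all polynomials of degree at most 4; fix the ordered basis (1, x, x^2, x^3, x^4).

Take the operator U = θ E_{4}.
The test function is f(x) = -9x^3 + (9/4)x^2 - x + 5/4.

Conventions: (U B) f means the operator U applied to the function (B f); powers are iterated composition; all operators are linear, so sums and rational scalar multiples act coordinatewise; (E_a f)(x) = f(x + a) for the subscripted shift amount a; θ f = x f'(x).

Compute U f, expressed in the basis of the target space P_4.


E_{4} f = -9x^3 - (423/4)x^2 - 415x - 2171/4
θ E_{4} f = -27x^3 - (423/2)x^2 - 415x

the image equals g(x) = -27x^3 - (423/2)x^2 - 415x


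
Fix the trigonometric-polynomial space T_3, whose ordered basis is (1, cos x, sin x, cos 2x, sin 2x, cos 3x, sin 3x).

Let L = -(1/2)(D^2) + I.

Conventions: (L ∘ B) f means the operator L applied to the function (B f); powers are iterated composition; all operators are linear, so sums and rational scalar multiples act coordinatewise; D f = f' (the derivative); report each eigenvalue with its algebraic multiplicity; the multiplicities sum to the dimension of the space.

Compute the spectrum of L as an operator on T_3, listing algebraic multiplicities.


λ = 1 (multiplicity 1), λ = 3/2 (multiplicity 2), λ = 3 (multiplicity 2), λ = 11/2 (multiplicity 2)

image of 1: 1
image of cos x: (3/2)cos x
image of sin x: (3/2)sin x
image of cos 2x: 3cos 2x
image of sin 2x: 3sin 2x
image of cos 3x: (11/2)cos 3x
image of sin 3x: (11/2)sin 3x
the matrix is diagonal; its diagonal is (1, 3/2, 3/2, 3, 3, 11/2, 11/2)
for a triangular matrix the eigenvalues are the diagonal entries, with algebraic multiplicity their repetition count


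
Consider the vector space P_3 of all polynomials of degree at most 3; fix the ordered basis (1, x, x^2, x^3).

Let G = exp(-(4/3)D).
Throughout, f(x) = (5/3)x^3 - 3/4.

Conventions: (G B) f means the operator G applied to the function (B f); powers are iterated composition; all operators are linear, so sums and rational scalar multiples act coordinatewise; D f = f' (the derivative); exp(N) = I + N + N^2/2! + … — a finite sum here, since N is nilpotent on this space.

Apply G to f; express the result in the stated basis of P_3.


the result is g(x) = (5/3)x^3 - (20/3)x^2 + (80/9)x - 1523/324

order-1 term: -(20/3)x^2
order-2 term: (80/9)x
order-3 term: -320/81
the series for exp(-(4/3)D) f terminates at order 3
exp(-(4/3)D) f = (5/3)x^3 - (20/3)x^2 + (80/9)x - 1523/324


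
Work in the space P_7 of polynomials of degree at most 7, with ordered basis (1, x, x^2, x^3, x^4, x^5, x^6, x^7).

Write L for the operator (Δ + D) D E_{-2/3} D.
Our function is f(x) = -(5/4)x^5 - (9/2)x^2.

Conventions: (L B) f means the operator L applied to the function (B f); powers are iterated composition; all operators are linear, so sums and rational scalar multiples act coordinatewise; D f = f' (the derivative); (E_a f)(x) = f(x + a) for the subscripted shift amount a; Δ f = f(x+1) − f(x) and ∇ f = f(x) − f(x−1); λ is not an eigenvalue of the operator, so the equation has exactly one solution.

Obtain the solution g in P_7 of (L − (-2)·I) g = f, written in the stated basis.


the image equals g(x) = -(5/8)x^5 + (141/4)x^2 - (125/4)x + 125/12

write g with unknown coordinates in the stated basis and equate coefficients in (L − (-2)·I) g = f
solving from the highest basis element down gives g = -(5/8)x^5 + (141/4)x^2 - (125/4)x + 125/12
check: L g = -75x^2 + (125/2)x - 125/6
so L g − (-2)·g = -(5/4)x^5 - (9/2)x^2 = f ✓


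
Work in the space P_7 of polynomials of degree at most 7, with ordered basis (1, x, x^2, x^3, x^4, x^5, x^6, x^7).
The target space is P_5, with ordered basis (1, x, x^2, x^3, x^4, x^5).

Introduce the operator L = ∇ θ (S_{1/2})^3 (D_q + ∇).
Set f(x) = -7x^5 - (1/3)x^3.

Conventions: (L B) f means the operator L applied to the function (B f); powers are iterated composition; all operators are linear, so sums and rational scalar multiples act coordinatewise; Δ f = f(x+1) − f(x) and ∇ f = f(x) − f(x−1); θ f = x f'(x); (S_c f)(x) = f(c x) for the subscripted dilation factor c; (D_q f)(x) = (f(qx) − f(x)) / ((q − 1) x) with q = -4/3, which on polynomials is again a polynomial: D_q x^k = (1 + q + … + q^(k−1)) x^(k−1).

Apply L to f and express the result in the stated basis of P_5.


the result is g(x) = -(2051/10368)x^3 + (2639/1728)x^2 - (122257/20736)x + 298325/41472

D_q f = -(1267/81)x^4 - (13/27)x^2
∇ f = -35x^4 + 70x^3 - 71x^2 + 36x - 22/3
(D_q + ∇) f = -(4102/81)x^4 + 70x^3 - (1930/27)x^2 + 36x - 22/3
S_{1/2} (D_q + ∇) f = -(2051/648)x^4 + (35/4)x^3 - (965/54)x^2 + 18x - 22/3
S_{1/2} S_{1/2} (D_q + ∇) f = -(2051/10368)x^4 + (35/32)x^3 - (965/216)x^2 + 9x - 22/3
S_{1/2} S_{1/2} S_{1/2} (D_q + ∇) f = -(2051/165888)x^4 + (35/256)x^3 - (965/864)x^2 + (9/2)x - 22/3
θ (S_{1/2})^3 (D_q + ∇) f = -(2051/41472)x^4 + (105/256)x^3 - (965/432)x^2 + (9/2)x
∇ θ (S_{1/2})^3 (D_q + ∇) f = -(2051/10368)x^3 + (2639/1728)x^2 - (122257/20736)x + 298325/41472


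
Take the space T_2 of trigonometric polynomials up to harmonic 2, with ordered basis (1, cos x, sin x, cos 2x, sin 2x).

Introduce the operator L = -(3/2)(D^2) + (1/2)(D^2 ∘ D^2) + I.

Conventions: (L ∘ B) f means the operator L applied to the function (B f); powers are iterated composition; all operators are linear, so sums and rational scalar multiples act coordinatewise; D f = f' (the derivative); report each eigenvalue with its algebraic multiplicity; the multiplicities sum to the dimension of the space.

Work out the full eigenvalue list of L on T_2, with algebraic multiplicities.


λ = 1 (multiplicity 1), λ = 3 (multiplicity 2), λ = 15 (multiplicity 2)

image of 1: 1
image of cos x: 3cos x
image of sin x: 3sin x
image of cos 2x: 15cos 2x
image of sin 2x: 15sin 2x
the matrix is diagonal; its diagonal is (1, 3, 3, 15, 15)
for a triangular matrix the eigenvalues are the diagonal entries, with algebraic multiplicity their repetition count


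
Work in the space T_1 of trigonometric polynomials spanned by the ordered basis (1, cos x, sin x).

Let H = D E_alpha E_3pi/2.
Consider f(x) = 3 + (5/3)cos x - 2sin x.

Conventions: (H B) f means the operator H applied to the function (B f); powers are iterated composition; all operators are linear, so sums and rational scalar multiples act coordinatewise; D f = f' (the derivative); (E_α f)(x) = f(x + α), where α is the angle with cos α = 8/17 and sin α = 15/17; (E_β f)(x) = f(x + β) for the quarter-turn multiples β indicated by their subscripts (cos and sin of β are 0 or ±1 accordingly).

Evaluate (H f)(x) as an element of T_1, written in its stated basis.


g(x) = -(50/51)cos x - (41/17)sin x

E_3pi/2 f = 3 + 2cos x + (5/3)sin x
E_alpha E_3pi/2 f = 3 + (41/17)cos x - (50/51)sin x
D E_alpha E_3pi/2 f = -(50/51)cos x - (41/17)sin x


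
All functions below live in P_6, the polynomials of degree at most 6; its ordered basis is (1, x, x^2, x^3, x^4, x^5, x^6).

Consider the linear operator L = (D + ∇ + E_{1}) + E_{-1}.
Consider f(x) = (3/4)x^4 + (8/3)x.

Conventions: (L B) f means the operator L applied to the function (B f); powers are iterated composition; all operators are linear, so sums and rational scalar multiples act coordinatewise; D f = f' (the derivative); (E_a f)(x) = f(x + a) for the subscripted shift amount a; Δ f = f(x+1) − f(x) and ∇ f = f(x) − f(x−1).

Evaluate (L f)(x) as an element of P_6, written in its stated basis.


the image equals g(x) = (3/2)x^4 + 6x^3 + (9/2)x^2 + (25/3)x + 73/12

D f = 3x^3 + 8/3
∇ f = 3x^3 - (9/2)x^2 + 3x + 23/12
E_{1} f = (3/4)x^4 + 3x^3 + (9/2)x^2 + (17/3)x + 41/12
(D + ∇ + E_{1}) f = (3/4)x^4 + 9x^3 + (26/3)x + 8
E_{-1} f = (3/4)x^4 - 3x^3 + (9/2)x^2 - (1/3)x - 23/12
((D + ∇ + E_{1}) + E_{-1}) f = (3/2)x^4 + 6x^3 + (9/2)x^2 + (25/3)x + 73/12


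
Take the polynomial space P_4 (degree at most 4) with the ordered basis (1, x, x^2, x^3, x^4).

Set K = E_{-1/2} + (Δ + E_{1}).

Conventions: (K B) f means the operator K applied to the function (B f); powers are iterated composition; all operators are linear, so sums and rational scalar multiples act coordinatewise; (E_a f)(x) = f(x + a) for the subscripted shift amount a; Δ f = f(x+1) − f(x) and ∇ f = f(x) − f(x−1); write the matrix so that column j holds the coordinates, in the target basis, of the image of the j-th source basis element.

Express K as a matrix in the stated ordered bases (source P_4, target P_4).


image of 1: 2
image of x: 2x + 3/2
image of x^2: 2x^2 + 3x + 9/4
image of x^3: 2x^3 + (9/2)x^2 + (27/4)x + 15/8
image of x^4: 2x^4 + 6x^3 + (27/2)x^2 + (15/2)x + 33/16
each image's coordinates form column j of the matrix

the matrix is [[2, 3/2, 9/4, 15/8, 33/16]; [0, 2, 3, 27/4, 15/2]; [0, 0, 2, 9/2, 27/2]; [0, 0, 0, 2, 6]; [0, 0, 0, 0, 2]] (rows listed top to bottom)


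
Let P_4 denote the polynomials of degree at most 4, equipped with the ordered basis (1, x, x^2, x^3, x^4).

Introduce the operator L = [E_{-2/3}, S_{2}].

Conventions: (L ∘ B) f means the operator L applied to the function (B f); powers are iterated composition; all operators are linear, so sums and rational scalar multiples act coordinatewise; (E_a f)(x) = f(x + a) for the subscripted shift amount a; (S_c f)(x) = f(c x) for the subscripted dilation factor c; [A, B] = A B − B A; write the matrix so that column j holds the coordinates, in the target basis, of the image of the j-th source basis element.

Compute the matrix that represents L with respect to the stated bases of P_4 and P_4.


image of 1: 0
image of x: -2/3
image of x^2: -(8/3)x + 4/3
image of x^3: -8x^2 + 8x - 56/27
image of x^4: -(64/3)x^3 + 32x^2 - (448/27)x + 80/27
each image's coordinates form column j of the matrix

the matrix is [[0, -2/3, 4/3, -56/27, 80/27]; [0, 0, -8/3, 8, -448/27]; [0, 0, 0, -8, 32]; [0, 0, 0, 0, -64/3]; [0, 0, 0, 0, 0]] (rows listed top to bottom)


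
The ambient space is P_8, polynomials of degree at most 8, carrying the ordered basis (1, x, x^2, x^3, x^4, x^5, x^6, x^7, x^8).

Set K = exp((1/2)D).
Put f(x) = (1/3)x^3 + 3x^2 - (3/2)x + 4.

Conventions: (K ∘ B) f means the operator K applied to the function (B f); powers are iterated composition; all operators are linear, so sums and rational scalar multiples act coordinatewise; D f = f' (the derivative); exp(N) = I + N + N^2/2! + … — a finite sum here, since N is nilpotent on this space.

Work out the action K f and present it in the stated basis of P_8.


the result is g(x) = (1/3)x^3 + (7/2)x^2 + (7/4)x + 97/24

order-1 term: (1/2)x^2 + 3x - 3/4
order-2 term: (1/4)x + 3/4
order-3 term: 1/24
the series for exp((1/2)D) f terminates at order 3
exp((1/2)D) f = (1/3)x^3 + (7/2)x^2 + (7/4)x + 97/24


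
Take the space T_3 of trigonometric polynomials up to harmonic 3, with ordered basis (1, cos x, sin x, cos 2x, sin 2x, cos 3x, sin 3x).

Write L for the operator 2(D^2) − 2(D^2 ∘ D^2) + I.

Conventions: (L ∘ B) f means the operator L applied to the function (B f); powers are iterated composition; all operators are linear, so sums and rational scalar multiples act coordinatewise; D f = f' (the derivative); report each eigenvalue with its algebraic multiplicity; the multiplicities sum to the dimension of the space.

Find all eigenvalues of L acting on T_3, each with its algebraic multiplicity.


λ = -179 (multiplicity 2), λ = -39 (multiplicity 2), λ = -3 (multiplicity 2), λ = 1 (multiplicity 1)

image of 1: 1
image of cos x: -3cos x
image of sin x: -3sin x
image of cos 2x: -39cos 2x
image of sin 2x: -39sin 2x
image of cos 3x: -179cos 3x
image of sin 3x: -179sin 3x
the matrix is diagonal; its diagonal is (1, -3, -3, -39, -39, -179, -179)
for a triangular matrix the eigenvalues are the diagonal entries, with algebraic multiplicity their repetition count


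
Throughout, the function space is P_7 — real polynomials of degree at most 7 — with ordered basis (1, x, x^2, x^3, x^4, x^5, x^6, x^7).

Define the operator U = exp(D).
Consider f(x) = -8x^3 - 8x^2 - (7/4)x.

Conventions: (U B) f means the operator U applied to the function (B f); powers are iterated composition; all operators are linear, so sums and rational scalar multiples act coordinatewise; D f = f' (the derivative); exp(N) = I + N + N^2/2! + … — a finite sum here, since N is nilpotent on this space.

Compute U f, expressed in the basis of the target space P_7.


order-1 term: -24x^2 - 16x - 7/4
order-2 term: -24x - 8
order-3 term: -8
the series for exp(D) f terminates at order 3
exp(D) f = -8x^3 - 32x^2 - (167/4)x - 71/4

g(x) = -8x^3 - 32x^2 - (167/4)x - 71/4


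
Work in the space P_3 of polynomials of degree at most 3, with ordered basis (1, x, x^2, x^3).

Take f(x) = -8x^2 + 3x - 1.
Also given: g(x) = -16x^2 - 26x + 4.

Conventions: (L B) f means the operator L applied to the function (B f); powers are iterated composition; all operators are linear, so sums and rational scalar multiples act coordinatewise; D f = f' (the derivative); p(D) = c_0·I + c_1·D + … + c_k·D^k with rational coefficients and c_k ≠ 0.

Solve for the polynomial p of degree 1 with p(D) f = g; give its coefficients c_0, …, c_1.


p(D) = 2·I + 2·D, i.e. c_0 = 2, c_1 = 2

D^0 f = -8x^2 + 3x - 1
D^1 f = -16x + 3
matching coefficients of g against c_0 f + c_1 Df + … from the top degree down determines the c_i
solution: c_0 = 2, c_1 = 2


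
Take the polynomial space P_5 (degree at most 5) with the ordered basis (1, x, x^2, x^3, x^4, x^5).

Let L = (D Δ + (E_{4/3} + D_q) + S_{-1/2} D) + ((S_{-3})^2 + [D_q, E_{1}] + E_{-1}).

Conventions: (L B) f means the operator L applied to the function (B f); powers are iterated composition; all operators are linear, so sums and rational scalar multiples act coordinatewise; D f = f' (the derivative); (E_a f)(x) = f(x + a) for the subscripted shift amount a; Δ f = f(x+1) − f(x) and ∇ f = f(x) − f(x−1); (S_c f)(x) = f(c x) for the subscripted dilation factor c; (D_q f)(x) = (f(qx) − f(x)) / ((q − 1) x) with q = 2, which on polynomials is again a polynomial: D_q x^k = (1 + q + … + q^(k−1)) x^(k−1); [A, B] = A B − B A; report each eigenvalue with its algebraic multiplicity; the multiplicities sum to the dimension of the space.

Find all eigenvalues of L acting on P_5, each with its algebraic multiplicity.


λ = 3 (multiplicity 1), λ = 11 (multiplicity 1), λ = 83 (multiplicity 1), λ = 731 (multiplicity 1), λ = 6563 (multiplicity 1), λ = 59051 (multiplicity 1)

image of 1: 3
image of x: 11x + 7/3
image of x^2: 83x^2 + (8/3)x + 34/9
image of x^3: 731x^3 + (35/4)x^2 + (28/3)x + 10/27
image of x^4: 6563x^4 + (95/6)x^3 + (35/3)x^2 - (257/27)x - 230/81
image of x^5: 59051x^5 + (1583/48)x^4 - (11/9)x^3 - (1952/27)x^2 - (4309/81)x - 4322/243
the matrix is upper triangular; its diagonal is (3, 11, 83, 731, 6563, 59051)
for a triangular matrix the eigenvalues are the diagonal entries, with algebraic multiplicity their repetition count


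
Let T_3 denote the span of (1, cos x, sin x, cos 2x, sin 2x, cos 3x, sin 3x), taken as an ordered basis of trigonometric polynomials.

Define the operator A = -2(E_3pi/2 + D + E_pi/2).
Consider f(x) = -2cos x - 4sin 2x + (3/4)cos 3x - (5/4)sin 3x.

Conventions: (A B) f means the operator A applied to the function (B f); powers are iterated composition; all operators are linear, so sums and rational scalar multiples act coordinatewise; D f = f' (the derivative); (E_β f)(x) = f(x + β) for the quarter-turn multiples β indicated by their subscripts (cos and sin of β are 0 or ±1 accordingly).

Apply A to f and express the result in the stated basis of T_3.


E_3pi/2 f = -2sin x + 4sin 2x - (5/4)cos 3x - (3/4)sin 3x
D f = 2sin x - 8cos 2x - (15/4)cos 3x - (9/4)sin 3x
E_pi/2 f = 2sin x + 4sin 2x + (5/4)cos 3x + (3/4)sin 3x
(E_3pi/2 + D + E_pi/2) f = 2sin x - 8cos 2x + 8sin 2x - (15/4)cos 3x - (9/4)sin 3x
(-2(E_3pi/2 + D + E_pi/2)) f = -4sin x + 16cos 2x - 16sin 2x + (15/2)cos 3x + (9/2)sin 3x

g(x) = -4sin x + 16cos 2x - 16sin 2x + (15/2)cos 3x + (9/2)sin 3x
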